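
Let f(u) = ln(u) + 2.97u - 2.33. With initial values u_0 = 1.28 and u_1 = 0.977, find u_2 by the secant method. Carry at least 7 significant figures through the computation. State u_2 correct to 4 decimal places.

f(u_0) = 1.718460, f(u_1) = 0.548421
u_2 = 0.977000 - (0.548421)·(0.977000 - 1.280000)/(0.548421 - (1.718460)) = 0.834978; f(u_2) = -0.030467

0.8350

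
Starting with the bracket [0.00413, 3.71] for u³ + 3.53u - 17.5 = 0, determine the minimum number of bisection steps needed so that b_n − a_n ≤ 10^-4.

16

Initial width b − a = 3.71 − 0.00413 = 3.705870.
After n steps the width is (b−a)/2^n; need (b−a)/2^n ≤ 10^-4.
So n ≥ log₂(3.705870/10^-4) = log₂(37058.7000) ≈ 15.1775.
Hence n = 16.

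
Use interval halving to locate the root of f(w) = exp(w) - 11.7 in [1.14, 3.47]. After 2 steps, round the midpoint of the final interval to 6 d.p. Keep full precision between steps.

f(1.140000) = -8.573232, f(3.470000) = 20.436742 (opposite signs)
step 1: m = 2.305000, f(m) = -1.675822 < 0 → root in [2.305000, 3.470000]
step 2: m = 2.887500, f(m) = 6.248383 > 0 → root in [2.305000, 2.887500]
Midpoint of [2.305000, 2.887500] = 2.596250

2.596250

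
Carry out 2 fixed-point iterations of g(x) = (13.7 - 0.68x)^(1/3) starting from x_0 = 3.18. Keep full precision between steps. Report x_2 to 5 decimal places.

x_1 = g(3.180000) = 2.259636
x_2 = g(2.259636) = 2.299776

2.29978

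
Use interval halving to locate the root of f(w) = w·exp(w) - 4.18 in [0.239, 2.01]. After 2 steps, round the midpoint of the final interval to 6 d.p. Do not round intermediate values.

f(0.239000) = -3.876475, f(2.010000) = 10.821268 (opposite signs)
step 1: m = 1.124500, f(m) = -0.718028 < 0 → root in [1.124500, 2.010000]
step 2: m = 1.567250, f(m) = 3.332531 > 0 → root in [1.124500, 1.567250]
Midpoint of [1.124500, 1.567250] = 1.345875

1.345875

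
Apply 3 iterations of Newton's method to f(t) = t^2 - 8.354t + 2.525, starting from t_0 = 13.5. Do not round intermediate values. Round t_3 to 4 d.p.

f'(t) = 2t - 8.354
t_0 = 13.500000: f = 71.996000, f' = 18.646000 → t_1 = 13.500000 - (71.996000)/(18.646000) = 9.638797
t_1 = 9.638797: f = 14.908892, f' = 10.923593 → t_2 = 9.638797 - (14.908892)/(10.923593) = 8.273962
t_2 = 8.273962: f = 1.862772, f' = 8.193925 → t_3 = 8.273962 - (1.862772)/(8.193925) = 8.046627

8.0466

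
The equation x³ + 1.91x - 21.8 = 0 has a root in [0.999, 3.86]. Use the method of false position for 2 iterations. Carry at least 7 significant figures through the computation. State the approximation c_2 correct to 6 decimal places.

2.295191

False-position update: c = (a·f(b) − b·f(a))/(f(b) − f(a)); replace the endpoint whose sign matches f(c).
f(0.999000) = -18.894907, f(3.860000) = 43.085056
step 1: c = 1.871190, f(c) = -11.674327 < 0 → new bracket [1.871190, 3.860000]
step 2: c = 2.295191, f(c) = -5.325344 < 0 → new bracket [2.295191, 3.860000]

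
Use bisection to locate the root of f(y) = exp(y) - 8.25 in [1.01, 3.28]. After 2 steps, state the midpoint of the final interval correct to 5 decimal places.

1.86125

f(1.010000) = -5.504399, f(3.280000) = 18.325773 (opposite signs)
step 1: m = 2.145000, f(m) = 0.292041 > 0 → root in [1.010000, 2.145000]
step 2: m = 1.577500, f(m) = -3.407166 < 0 → root in [1.577500, 2.145000]
Midpoint of [1.577500, 2.145000] = 1.861250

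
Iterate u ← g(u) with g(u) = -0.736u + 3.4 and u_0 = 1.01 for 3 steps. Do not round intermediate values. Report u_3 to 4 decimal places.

2.3367

u_1 = g(1.010000) = 2.656640
u_2 = g(2.656640) = 1.444713
u_3 = g(1.444713) = 2.336691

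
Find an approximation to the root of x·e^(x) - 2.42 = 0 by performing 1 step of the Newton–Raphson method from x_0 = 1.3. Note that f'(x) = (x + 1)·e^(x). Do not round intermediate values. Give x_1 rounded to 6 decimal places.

x_0 = 1.300000: f = 2.350086, f' = 8.439382 → x_1 = 1.300000 - (2.350086)/(8.439382) = 1.021533

1.021533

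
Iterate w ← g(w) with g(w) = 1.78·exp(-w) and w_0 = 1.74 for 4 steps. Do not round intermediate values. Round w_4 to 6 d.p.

1.097084

w_1 = g(1.740000) = 0.312426
w_2 = g(0.312426) = 1.302372
w_3 = g(1.302372) = 0.483957
w_4 = g(0.483957) = 1.097084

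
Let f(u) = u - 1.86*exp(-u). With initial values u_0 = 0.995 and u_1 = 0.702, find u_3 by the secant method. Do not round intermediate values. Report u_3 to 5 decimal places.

f(u_0) = 0.307314, f(u_1) = -0.219803
u_2 = 0.702000 - (-0.219803)·(0.702000 - 0.995000)/(-0.219803 - (0.307314)) = 0.824178; f(u_2) = 0.008391
u_3 = 0.824178 - (0.008391)·(0.824178 - 0.702000)/(0.008391 - (-0.219803)) = 0.819686; f(u_3) = 0.000225

0.81969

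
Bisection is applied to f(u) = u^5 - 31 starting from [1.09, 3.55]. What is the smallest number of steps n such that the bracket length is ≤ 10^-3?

12

Initial width b − a = 3.55 − 1.09 = 2.460000.
After n steps the width is (b−a)/2^n; need (b−a)/2^n ≤ 10^-3.
So n ≥ log₂(2.460000/10^-3) = log₂(2460.0000) ≈ 11.2644.
Hence n = 12.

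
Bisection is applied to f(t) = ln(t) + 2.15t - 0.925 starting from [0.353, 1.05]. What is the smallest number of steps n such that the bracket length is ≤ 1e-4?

13

Initial width b − a = 1.05 − 0.353 = 0.697000.
After n steps the width is (b−a)/2^n; need (b−a)/2^n ≤ 1e-4.
So n ≥ log₂(0.697000/1e-4) = log₂(6970.0000) ≈ 12.7669.
Hence n = 13.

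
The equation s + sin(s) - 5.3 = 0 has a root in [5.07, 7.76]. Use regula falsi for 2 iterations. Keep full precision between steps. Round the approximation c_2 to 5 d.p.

5.78340

False-position update: c = (a·f(b) − b·f(a))/(f(b) − f(a)); replace the endpoint whose sign matches f(c).
f(5.070000) = -1.166736, f(7.760000) = 3.455587
step 1: c = 5.748992, f(c) = -0.060155 < 0 → new bracket [5.748992, 7.760000]
step 2: c = 5.783401, f(c) = 0.004164 > 0 → new bracket [5.748992, 5.783401]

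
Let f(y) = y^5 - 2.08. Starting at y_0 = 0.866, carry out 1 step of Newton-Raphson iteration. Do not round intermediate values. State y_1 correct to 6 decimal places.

1.432442

Newton update: y ← y − f(y)/f'(y).
f'(y) = 5y^4
y_0 = 0.866000: f = -1.592932, f' = 2.812170 → y_1 = 0.866000 - (-1.592932)/(2.812170) = 1.432442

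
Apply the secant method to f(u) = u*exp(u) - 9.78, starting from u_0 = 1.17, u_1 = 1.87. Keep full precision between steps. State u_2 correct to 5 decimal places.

f(u_0) = -6.010269, f(u_1) = 2.353114
u_2 = 1.870000 - (2.353114)·(1.870000 - 1.170000)/(2.353114 - (-6.010269)) = 1.673049; f(u_2) = -0.865349

1.67305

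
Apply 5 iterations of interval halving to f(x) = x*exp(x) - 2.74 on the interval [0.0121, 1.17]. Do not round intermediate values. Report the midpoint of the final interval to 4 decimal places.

1.0072

f(0.012100) = -2.727753, f(1.170000) = 1.029731 (opposite signs)
step 1: m = 0.591050, f(m) = -1.672632 < 0 → root in [0.591050, 1.170000]
step 2: m = 0.880525, f(m) = -0.616028 < 0 → root in [0.880525, 1.170000]
step 3: m = 1.025262, f(m) = 0.118255 > 0 → root in [0.880525, 1.025262]
step 4: m = 0.952894, f(m) = -0.268953 < 0 → root in [0.952894, 1.025262]
step 5: m = 0.989078, f(m) = -0.080612 < 0 → root in [0.989078, 1.025262]
Midpoint of [0.989078, 1.025262] = 1.007170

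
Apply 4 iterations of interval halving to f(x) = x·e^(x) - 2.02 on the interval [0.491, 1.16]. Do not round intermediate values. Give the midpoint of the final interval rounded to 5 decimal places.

f(0.491000) = -1.217731, f(1.160000) = 1.680323 (opposite signs)
step 1: m = 0.825500, f(m) = -0.135365 < 0 → root in [0.825500, 1.160000]
step 2: m = 0.992750, f(m) = 0.659080 > 0 → root in [0.825500, 0.992750]
step 3: m = 0.909125, f(m) = 0.236584 > 0 → root in [0.825500, 0.909125]
step 4: m = 0.867312, f(m) = 0.044641 > 0 → root in [0.825500, 0.867312]
Midpoint of [0.825500, 0.867312] = 0.846406

0.84641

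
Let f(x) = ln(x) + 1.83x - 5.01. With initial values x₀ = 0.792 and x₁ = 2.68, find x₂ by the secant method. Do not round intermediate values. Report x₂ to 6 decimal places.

f(x_0) = -3.793834, f(x_1) = 0.880217
x_2 = 2.680000 - (0.880217)·(2.680000 - 0.792000)/(0.880217 - (-3.793834)) = 2.324452; f(x_2) = 0.087232

2.324452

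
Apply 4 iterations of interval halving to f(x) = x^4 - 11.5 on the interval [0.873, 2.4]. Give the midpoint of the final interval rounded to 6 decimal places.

1.875094

f(0.873000) = -10.919159, f(2.400000) = 21.677600 (opposite signs)
step 1: m = 1.636500, f(m) = -4.327608 < 0 → root in [1.636500, 2.400000]
step 2: m = 2.018250, f(m) = 5.092042 > 0 → root in [1.636500, 2.018250]
step 3: m = 1.827375, f(m) = -0.349080 < 0 → root in [1.827375, 2.018250]
step 4: m = 1.922813, f(m) = 2.169346 > 0 → root in [1.827375, 1.922813]
Midpoint of [1.827375, 1.922813] = 1.875094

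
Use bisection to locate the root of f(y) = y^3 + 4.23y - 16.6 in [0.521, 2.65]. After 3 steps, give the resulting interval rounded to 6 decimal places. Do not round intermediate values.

f(0.521000) = -14.254749, f(2.650000) = 13.219125 (opposite signs)
step 1: m = 1.585500, f(m) = -5.907689 < 0 → root in [1.585500, 2.650000]
step 2: m = 2.117750, f(m) = 1.855905 > 0 → root in [1.585500, 2.117750]
step 3: m = 1.851625, f(m) = -2.419302 < 0 → root in [1.851625, 2.117750]

[1.851625, 2.117750]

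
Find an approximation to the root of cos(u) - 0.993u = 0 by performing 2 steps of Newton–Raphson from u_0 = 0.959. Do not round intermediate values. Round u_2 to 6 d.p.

0.742202

f'(u) = -sin(u) - 0.993
u_0 = 0.959000: f = -0.377948, f' = -1.811618 → u_1 = 0.959000 - (-0.377948)/(-1.811618) = 0.750375
u_1 = 0.750375: f = -0.013690, f' = -1.674913 → u_2 = 0.750375 - (-0.013690)/(-1.674913) = 0.742202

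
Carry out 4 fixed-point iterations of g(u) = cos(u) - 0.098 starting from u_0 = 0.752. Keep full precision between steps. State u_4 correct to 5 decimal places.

u_1 = g(0.752000) = 0.632324
u_2 = g(0.632324) = 0.708656
u_3 = g(0.708656) = 0.661237
u_4 = g(0.661237) = 0.691233

0.69123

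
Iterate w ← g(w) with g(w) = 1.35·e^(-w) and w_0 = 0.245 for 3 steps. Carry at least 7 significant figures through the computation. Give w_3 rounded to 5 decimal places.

w_1 = g(0.245000) = 1.056651
w_2 = g(1.056651) = 0.469284
w_3 = g(0.469284) = 0.844357

0.84436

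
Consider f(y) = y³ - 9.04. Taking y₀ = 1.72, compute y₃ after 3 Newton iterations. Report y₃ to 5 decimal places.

2.08317

f'(y) = 3y²
y_0 = 1.720000: f = -3.951552, f' = 8.875200 → y_1 = 1.720000 - (-3.951552)/(8.875200) = 2.165235
y_1 = 2.165235: f = 1.111151, f' = 14.064731 → y_2 = 2.165235 - (1.111151)/(14.064731) = 2.086233
y_2 = 2.086233: f = 0.040049, f' = 13.057100 → y_3 = 2.086233 - (0.040049)/(13.057100) = 2.083165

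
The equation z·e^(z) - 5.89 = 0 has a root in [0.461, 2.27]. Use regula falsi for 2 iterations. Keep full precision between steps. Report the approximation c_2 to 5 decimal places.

f(0.461000) = -5.159011, f(2.270000) = 16.082240
step 1: c = 0.900364, f(c) = -3.674653 < 0 → new bracket [0.900364, 2.270000]
step 2: c = 1.155108, f(c) = -2.223266 < 0 → new bracket [1.155108, 2.270000]

1.15511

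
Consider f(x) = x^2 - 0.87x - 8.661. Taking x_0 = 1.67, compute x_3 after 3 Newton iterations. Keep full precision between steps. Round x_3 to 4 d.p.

f'(x) = 2x - 0.87
x_0 = 1.670000: f = -7.325000, f' = 2.470000 → x_1 = 1.670000 - (-7.325000)/(2.470000) = 4.635587
x_1 = 4.635587: f = 8.794707, f' = 8.401174 → x_2 = 4.635587 - (8.794707)/(8.401174) = 3.588744
x_2 = 3.588744: f = 1.095879, f' = 6.307489 → x_3 = 3.588744 - (1.095879)/(6.307489) = 3.415002

3.4150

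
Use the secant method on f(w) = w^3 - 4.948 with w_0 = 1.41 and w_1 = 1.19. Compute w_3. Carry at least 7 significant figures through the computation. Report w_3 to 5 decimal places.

f(w_0) = -2.144779, f(w_1) = -3.262841
w_2 = 1.190000 - (-3.262841)·(1.190000 - 1.410000)/(-3.262841 - (-2.144779)) = 1.832026; f(w_2) = 1.200865
w_3 = 1.832026 - (1.200865)·(1.832026 - 1.190000)/(1.200865 - (-3.262841)) = 1.659303; f(w_3) = -0.379467

1.65930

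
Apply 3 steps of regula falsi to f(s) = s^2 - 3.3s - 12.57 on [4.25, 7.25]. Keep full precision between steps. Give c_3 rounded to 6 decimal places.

False-position update: c = (a·f(b) − b·f(a))/(f(b) − f(a)); replace the endpoint whose sign matches f(c).
f(4.250000) = -8.532500, f(7.250000) = 16.067500
step 1: c = 5.290549, f(c) = -2.038905 < 0 → new bracket [5.290549, 7.250000]
step 2: c = 5.511196, f(c) = -0.383663 < 0 → new bracket [5.511196, 7.250000]
step 3: c = 5.551748, f(c) = -0.068866 < 0 → new bracket [5.551748, 7.250000]

5.551748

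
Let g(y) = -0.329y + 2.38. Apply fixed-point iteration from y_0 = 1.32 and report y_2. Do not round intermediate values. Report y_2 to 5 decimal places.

y_1 = g(1.320000) = 1.945720
y_2 = g(1.945720) = 1.739858

1.73986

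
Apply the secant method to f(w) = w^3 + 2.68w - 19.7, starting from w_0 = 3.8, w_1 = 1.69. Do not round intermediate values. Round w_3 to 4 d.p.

f(w_0) = 45.356000, f(w_1) = -10.343991
w_2 = 1.690000 - (-10.343991)·(1.690000 - 3.800000)/(-10.343991 - (45.356000)) = 2.081846; f(w_2) = -5.097759
w_3 = 2.081846 - (-5.097759)·(2.081846 - 1.690000)/(-5.097759 - (-10.343991)) = 2.462603; f(w_3) = 1.834009

2.4626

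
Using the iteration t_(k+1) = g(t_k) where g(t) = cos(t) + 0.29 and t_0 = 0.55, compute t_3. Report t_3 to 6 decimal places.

t_1 = g(0.550000) = 1.142525
t_2 = g(1.142525) = 0.705299
t_3 = g(0.705299) = 1.051418

1.051418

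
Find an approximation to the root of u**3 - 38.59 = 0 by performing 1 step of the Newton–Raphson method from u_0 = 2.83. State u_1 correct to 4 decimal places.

Newton update: u ← u − f(u)/f'(u).
f'(u) = 3u**2
u_0 = 2.830000: f = -15.924813, f' = 24.026700 → u_1 = 2.830000 - (-15.924813)/(24.026700) = 3.492797

3.4928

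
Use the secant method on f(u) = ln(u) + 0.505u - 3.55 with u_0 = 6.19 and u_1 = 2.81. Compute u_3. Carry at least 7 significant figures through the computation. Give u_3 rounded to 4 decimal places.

f(u_0) = 1.398885, f(u_1) = -1.097766
u_2 = 2.810000 - (-1.097766)·(2.810000 - 6.190000)/(-1.097766 - (1.398885)) = 4.296170; f(u_2) = 0.077290
u_3 = 4.296170 - (0.077290)·(4.296170 - 2.810000)/(0.077290 - (-1.097766)) = 4.198417; f(u_3) = 0.004908

4.1984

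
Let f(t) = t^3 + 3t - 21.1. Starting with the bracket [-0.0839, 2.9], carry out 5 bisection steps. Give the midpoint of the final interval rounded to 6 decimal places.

f(-0.083900) = -21.352291, f(2.900000) = 11.989000 (opposite signs)
step 1: m = 1.408050, f(m) = -14.084243 < 0 → root in [1.408050, 2.900000]
step 2: m = 2.154025, f(m) = -4.643629 < 0 → root in [2.154025, 2.900000]
step 3: m = 2.527012, f(m) = 2.618014 > 0 → root in [2.154025, 2.527012]
step 4: m = 2.340519, f(m) = -1.257016 < 0 → root in [2.340519, 2.527012]
step 5: m = 2.433766, f(m) = 0.617014 > 0 → root in [2.340519, 2.433766]
Midpoint of [2.340519, 2.433766] = 2.387142

2.387142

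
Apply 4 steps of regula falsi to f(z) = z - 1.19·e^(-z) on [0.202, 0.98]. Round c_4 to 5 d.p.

0.63234

False-position update: c = (a·f(b) − b·f(a))/(f(b) − f(a)); replace the endpoint whose sign matches f(c).
f(0.202000) = -0.770343, f(0.980000) = 0.533380
step 1: c = 0.661704, f(c) = 0.047698 > 0 → new bracket [0.202000, 0.661704]
step 2: c = 0.634900, f(c) = 0.004213 > 0 → new bracket [0.202000, 0.634900]
step 3: c = 0.632545, f(c) = 0.000372 > 0 → new bracket [0.202000, 0.632545]
step 4: c = 0.632337, f(c) = 0.000033 > 0 → new bracket [0.202000, 0.632337]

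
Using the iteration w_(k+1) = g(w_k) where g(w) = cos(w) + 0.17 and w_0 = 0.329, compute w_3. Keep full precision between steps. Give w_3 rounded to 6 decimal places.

0.990249

w_1 = g(0.329000) = 1.116366
w_2 = g(1.116366) = 0.608951
w_3 = g(0.608951) = 0.990249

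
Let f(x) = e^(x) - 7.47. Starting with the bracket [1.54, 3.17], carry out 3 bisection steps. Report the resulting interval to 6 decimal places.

f(1.540000) = -2.805410, f(3.170000) = 16.337484 (opposite signs)
step 1: m = 2.355000, f(m) = 3.068129 > 0 → root in [1.540000, 2.355000]
step 2: m = 1.947500, f(m) = -0.458862 < 0 → root in [1.947500, 2.355000]
step 3: m = 2.151250, f(m) = 1.125596 > 0 → root in [1.947500, 2.151250]

[1.947500, 2.151250]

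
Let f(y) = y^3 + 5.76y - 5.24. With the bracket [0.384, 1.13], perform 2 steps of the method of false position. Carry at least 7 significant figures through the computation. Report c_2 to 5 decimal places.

0.81138

False-position update: c = (a·f(b) − b·f(a))/(f(b) − f(a)); replace the endpoint whose sign matches f(c).
f(0.384000) = -2.971537, f(1.130000) = 2.711697
step 1: c = 0.774054, f(c) = -0.317669 < 0 → new bracket [0.774054, 1.130000]
step 2: c = 0.811379, f(c) = -0.032294 < 0 → new bracket [0.811379, 1.130000]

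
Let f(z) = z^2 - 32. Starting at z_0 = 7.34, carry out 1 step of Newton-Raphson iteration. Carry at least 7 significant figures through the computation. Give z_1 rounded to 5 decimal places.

f'(z) = 2z
z_0 = 7.340000: f = 21.875600, f' = 14.680000 → z_1 = 7.340000 - (21.875600)/(14.680000) = 5.849837

5.84984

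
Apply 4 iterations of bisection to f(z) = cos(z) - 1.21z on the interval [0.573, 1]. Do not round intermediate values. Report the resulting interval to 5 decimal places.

[0.65306, 0.67975]

f(0.573000) = 0.146948, f(1.000000) = -0.669698 (opposite signs)
step 1: m = 0.786500, f(m) = -0.245338 < 0 → root in [0.573000, 0.786500]
step 2: m = 0.679750, f(m) = -0.044768 < 0 → root in [0.573000, 0.679750]
step 3: m = 0.626375, f(m) = 0.052244 > 0 → root in [0.626375, 0.679750]
step 4: m = 0.653062, f(m) = 0.004021 > 0 → root in [0.653062, 0.679750]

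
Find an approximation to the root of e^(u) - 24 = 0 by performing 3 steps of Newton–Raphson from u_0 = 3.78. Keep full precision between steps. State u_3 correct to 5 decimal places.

Newton update: u ← u − f(u)/f'(u).
f'(u) = e^(u)
u_0 = 3.780000: f = 19.816042, f' = 43.816042 → u_1 = 3.780000 - (19.816042)/(43.816042) = 3.327745
u_1 = 3.327745: f = 3.875400, f' = 27.875400 → u_2 = 3.327745 - (3.875400)/(27.875400) = 3.188719
u_2 = 3.188719: f = 0.257328, f' = 24.257328 → u_3 = 3.188719 - (0.257328)/(24.257328) = 3.178110

3.17811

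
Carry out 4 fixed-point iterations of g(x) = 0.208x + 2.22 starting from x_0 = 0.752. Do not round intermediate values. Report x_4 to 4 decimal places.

x_1 = g(0.752000) = 2.376416
x_2 = g(2.376416) = 2.714295
x_3 = g(2.714295) = 2.784573
x_4 = g(2.784573) = 2.799191

2.7992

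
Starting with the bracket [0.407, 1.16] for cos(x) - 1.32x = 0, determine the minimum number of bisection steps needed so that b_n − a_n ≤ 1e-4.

Initial width b − a = 1.16 − 0.407 = 0.753000.
After n steps the width is (b−a)/2^n; need (b−a)/2^n ≤ 1e-4.
So n ≥ log₂(0.753000/1e-4) = log₂(7530.0000) ≈ 12.8784.
Hence n = 13.

13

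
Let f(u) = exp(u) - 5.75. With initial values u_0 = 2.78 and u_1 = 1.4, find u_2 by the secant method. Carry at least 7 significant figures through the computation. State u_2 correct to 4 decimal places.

1.5939

f(u_0) = 10.369021, f(u_1) = -1.694800
u_2 = 1.400000 - (-1.694800)·(1.400000 - 2.780000)/(-1.694800 - (10.369021)) = 1.593871; f(u_2) = -0.827232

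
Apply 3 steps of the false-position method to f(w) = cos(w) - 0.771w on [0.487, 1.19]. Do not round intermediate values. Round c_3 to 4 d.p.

f(0.487000) = 0.508264, f(1.190000) = -0.545830
step 1: c = 0.825973, f(c) = 0.041017 > 0 → new bracket [0.825973, 1.190000]
step 2: c = 0.851416, f(c) = 0.002477 > 0 → new bracket [0.851416, 1.190000]
step 3: c = 0.852946, f(c) = 0.000146 > 0 → new bracket [0.852946, 1.190000]

0.8529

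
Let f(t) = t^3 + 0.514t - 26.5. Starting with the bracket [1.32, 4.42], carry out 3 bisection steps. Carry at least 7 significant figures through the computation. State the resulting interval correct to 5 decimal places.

[2.87000, 3.25750]

f(1.320000) = -23.521552, f(4.420000) = 62.122768 (opposite signs)
step 1: m = 2.870000, f(m) = -1.384917 < 0 → root in [2.870000, 4.420000]
step 2: m = 3.645000, f(m) = 23.801091 > 0 → root in [2.870000, 3.645000]
step 3: m = 3.257500, f(m) = 9.740685 > 0 → root in [2.870000, 3.257500]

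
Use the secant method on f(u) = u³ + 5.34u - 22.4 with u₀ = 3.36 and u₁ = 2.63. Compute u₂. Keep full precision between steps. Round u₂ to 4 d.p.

2.3263

f(u_0) = 33.475456, f(u_1) = 9.835647
u_2 = 2.630000 - (9.835647)·(2.630000 - 3.360000)/(9.835647 - (33.475456)) = 2.326274; f(u_2) = 2.611055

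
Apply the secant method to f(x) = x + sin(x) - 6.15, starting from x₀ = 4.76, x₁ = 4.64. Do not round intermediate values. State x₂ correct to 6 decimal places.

Secant update: x_(k+1) = x_k − f(x_k)·(x_k − x_(k-1))/(f(x_k) − f(x_(k-1))).
f(x_0) = -2.388867, f(x_1) = -2.507381
x_2 = 4.640000 - (-2.507381)·(4.640000 - 4.760000)/(-2.507381 - (-2.388867)) = 7.178815; f(x_2) = 1.809417

7.178815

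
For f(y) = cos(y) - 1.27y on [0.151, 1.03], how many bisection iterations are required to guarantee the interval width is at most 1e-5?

17

Initial width b − a = 1.03 − 0.151 = 0.879000.
After n steps the width is (b−a)/2^n; need (b−a)/2^n ≤ 1e-5.
So n ≥ log₂(0.879000/1e-5) = log₂(87900.0000) ≈ 16.4236.
Hence n = 17.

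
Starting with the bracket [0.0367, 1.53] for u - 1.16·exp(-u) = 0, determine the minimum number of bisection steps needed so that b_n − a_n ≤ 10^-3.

Initial width b − a = 1.53 − 0.0367 = 1.493300.
After n steps the width is (b−a)/2^n; need (b−a)/2^n ≤ 10^-3.
So n ≥ log₂(1.493300/10^-3) = log₂(1493.3000) ≈ 10.5443.
Hence n = 11.

11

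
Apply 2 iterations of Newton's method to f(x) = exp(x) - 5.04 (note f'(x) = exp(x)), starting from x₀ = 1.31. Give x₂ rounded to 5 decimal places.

1.61876

Newton update: x ← x − f(x)/f'(x).
x_0 = 1.310000: f = -1.333826, f' = 3.706174 → x_1 = 1.310000 - (-1.333826)/(3.706174) = 1.669893
x_1 = 1.669893: f = 0.271600, f' = 5.311600 → x_2 = 1.669893 - (0.271600)/(5.311600) = 1.618760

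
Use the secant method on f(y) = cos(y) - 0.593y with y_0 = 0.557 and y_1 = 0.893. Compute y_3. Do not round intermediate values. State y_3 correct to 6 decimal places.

0.962885

f(y_0) = 0.518544, f(y_1) = 0.097529
y_2 = 0.893000 - (0.097529)·(0.893000 - 0.557000)/(0.097529 - (0.518544)) = 0.970835; f(y_2) = -0.011095
y_3 = 0.970835 - (-0.011095)·(0.970835 - 0.893000)/(-0.011095 - (0.097529)) = 0.962885; f(y_3) = 0.000163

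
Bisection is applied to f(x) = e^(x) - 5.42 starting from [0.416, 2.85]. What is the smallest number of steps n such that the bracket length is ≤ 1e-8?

28

Initial width b − a = 2.85 − 0.416 = 2.434000.
After n steps the width is (b−a)/2^n; need (b−a)/2^n ≤ 1e-8.
So n ≥ log₂(2.434000/1e-8) = log₂(243400000.0000) ≈ 27.8588.
Hence n = 28.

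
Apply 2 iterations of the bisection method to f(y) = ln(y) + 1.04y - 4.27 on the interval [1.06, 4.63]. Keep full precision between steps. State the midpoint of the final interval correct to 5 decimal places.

f(1.060000) = -3.109331, f(4.630000) = 2.077757 (opposite signs)
step 1: m = 2.845000, f(m) = -0.265637 < 0 → root in [2.845000, 4.630000]
step 2: m = 3.737500, f(m) = 0.935417 > 0 → root in [2.845000, 3.737500]
Midpoint of [2.845000, 3.737500] = 3.291250

3.29125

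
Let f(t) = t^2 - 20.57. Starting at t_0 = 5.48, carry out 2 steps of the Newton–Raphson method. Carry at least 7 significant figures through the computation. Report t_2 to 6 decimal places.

f'(t) = 2t
t_0 = 5.480000: f = 9.460400, f' = 10.960000 → t_1 = 5.480000 - (9.460400)/(10.960000) = 4.616825
t_1 = 4.616825: f = 0.745071, f' = 9.233650 → t_2 = 4.616825 - (0.745071)/(9.233650) = 4.536134

4.536134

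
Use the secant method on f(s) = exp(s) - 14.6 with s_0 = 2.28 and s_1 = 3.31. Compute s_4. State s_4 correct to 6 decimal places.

f(s_0) = -4.823320, f(s_1) = 12.785125
s_2 = 3.310000 - (12.785125)·(3.310000 - 2.280000)/(12.785125 - (-4.823320)) = 2.562138; f(s_2) = -1.636491
s_3 = 2.562138 - (-1.636491)·(2.562138 - 3.310000)/(-1.636491 - (12.785125)) = 2.647002; f(s_3) = -0.488333
s_4 = 2.647002 - (-0.488333)·(2.647002 - 2.562138)/(-0.488333 - (-1.636491)) = 2.683096; f(s_4) = 0.030318

2.683096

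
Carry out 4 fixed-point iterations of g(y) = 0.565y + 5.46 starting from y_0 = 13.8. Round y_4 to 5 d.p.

12.67893

y_1 = g(13.800000) = 13.257000
y_2 = g(13.257000) = 12.950205
y_3 = g(12.950205) = 12.776866
y_4 = g(12.776866) = 12.678929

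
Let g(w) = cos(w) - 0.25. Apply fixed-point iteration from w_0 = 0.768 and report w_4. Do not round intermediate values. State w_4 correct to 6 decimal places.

0.602018

w_1 = g(0.768000) = 0.469302
w_2 = g(0.469302) = 0.641884
w_3 = g(0.641884) = 0.550969
w_4 = g(0.550969) = 0.602018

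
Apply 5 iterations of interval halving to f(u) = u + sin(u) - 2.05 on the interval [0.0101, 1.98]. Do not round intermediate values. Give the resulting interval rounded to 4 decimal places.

[1.1182, 1.1797]

f(0.010100) = -2.029800, f(1.980000) = 0.847438 (opposite signs)
step 1: m = 0.995050, f(m) = -0.216164 < 0 → root in [0.995050, 1.980000]
step 2: m = 1.487525, f(m) = 0.434060 > 0 → root in [0.995050, 1.487525]
step 3: m = 1.241287, f(m) = 0.137489 > 0 → root in [0.995050, 1.241287]
step 4: m = 1.118169, f(m) = -0.032530 < 0 → root in [1.118169, 1.241287]
step 5: m = 1.179728, f(m) = 0.054231 > 0 → root in [1.118169, 1.179728]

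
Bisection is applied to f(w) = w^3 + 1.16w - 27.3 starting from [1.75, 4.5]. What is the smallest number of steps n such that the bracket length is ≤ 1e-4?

Initial width b − a = 4.5 − 1.75 = 2.750000.
After n steps the width is (b−a)/2^n; need (b−a)/2^n ≤ 1e-4.
So n ≥ log₂(2.750000/1e-4) = log₂(27500.0000) ≈ 14.7471.
Hence n = 15.

15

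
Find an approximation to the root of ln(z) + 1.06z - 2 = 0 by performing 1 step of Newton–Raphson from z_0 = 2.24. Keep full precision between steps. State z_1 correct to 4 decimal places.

1.4561

f'(z) = 1/z + 1.06
z_0 = 2.240000: f = 1.180876, f' = 1.506429 → z_1 = 2.240000 - (1.180876)/(1.506429) = 1.456109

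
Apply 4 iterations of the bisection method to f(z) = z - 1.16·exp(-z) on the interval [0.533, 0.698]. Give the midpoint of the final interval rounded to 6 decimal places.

0.620656

f(0.533000) = -0.147736, f(0.698000) = 0.120808 (opposite signs)
step 1: m = 0.615500, f(m) = -0.011330 < 0 → root in [0.615500, 0.698000]
step 2: m = 0.656750, f(m) = 0.055251 > 0 → root in [0.615500, 0.656750]
step 3: m = 0.636125, f(m) = 0.022091 > 0 → root in [0.615500, 0.636125]
step 4: m = 0.625812, f(m) = 0.005414 > 0 → root in [0.615500, 0.625812]
Midpoint of [0.615500, 0.625812] = 0.620656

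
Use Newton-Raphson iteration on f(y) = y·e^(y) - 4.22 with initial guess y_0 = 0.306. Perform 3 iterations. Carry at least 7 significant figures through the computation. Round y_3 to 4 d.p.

1.4316

f'(y) = (y + 1)·e^(y)
y_0 = 0.306000: f = -3.804457, f' = 1.773525 → y_1 = 0.306000 - (-3.804457)/(1.773525) = 2.451139
y_1 = 2.451139: f = 24.217020, f' = 40.038573 → y_2 = 2.451139 - (24.217020)/(40.038573) = 1.846297
y_2 = 1.846297: f = 7.478711, f' = 18.035022 → y_3 = 1.846297 - (7.478711)/(18.035022) = 1.431620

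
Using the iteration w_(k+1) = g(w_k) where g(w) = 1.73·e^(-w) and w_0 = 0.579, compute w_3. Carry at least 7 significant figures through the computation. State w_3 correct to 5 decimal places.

0.89766

w_1 = g(0.579000) = 0.969593
w_2 = g(0.969593) = 0.656080
w_3 = g(0.656080) = 0.897664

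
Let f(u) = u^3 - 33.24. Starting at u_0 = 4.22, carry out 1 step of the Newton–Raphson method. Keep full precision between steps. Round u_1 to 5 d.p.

Newton update: u ← u − f(u)/f'(u).
f'(u) = 3u^2
u_0 = 4.220000: f = 41.911448, f' = 53.425200 → u_1 = 4.220000 - (41.911448)/(53.425200) = 3.435512

3.43551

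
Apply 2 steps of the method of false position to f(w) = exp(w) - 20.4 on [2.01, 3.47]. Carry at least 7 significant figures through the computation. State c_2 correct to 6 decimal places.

f(2.010000) = -12.936683, f(3.470000) = 11.736742
step 1: c = 2.775502, f(c) = -4.353319 < 0 → new bracket [2.775502, 3.470000]
step 2: c = 2.963405, f(c) = -1.036206 < 0 → new bracket [2.963405, 3.470000]

2.963405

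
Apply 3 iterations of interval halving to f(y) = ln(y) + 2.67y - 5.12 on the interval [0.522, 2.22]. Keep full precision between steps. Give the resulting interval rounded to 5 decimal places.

[1.58325, 1.79550]

f(0.522000) = -4.376348, f(2.220000) = 1.604907 (opposite signs)
step 1: m = 1.371000, f(m) = -1.143890 < 0 → root in [1.371000, 2.220000]
step 2: m = 1.795500, f(m) = 0.259269 > 0 → root in [1.371000, 1.795500]
step 3: m = 1.583250, f(m) = -0.433243 < 0 → root in [1.583250, 1.795500]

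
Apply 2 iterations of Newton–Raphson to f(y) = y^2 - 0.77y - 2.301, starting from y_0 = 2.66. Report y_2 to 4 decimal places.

1.9537

f'(y) = 2y - 0.77
y_0 = 2.660000: f = 2.726400, f' = 4.550000 → y_1 = 2.660000 - (2.726400)/(4.550000) = 2.060791
y_1 = 2.060791: f = 0.359051, f' = 3.351582 → y_2 = 2.060791 - (0.359051)/(3.351582) = 1.953662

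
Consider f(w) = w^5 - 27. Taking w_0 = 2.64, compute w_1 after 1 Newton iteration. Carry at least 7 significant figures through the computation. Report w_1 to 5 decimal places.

2.22317

f'(w) = 5w^4
w_0 = 2.640000: f = 101.238856, f' = 242.876621 → w_1 = 2.640000 - (101.238856)/(242.876621) = 2.223168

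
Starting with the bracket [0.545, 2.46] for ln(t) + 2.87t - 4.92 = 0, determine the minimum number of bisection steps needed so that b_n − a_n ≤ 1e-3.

Initial width b − a = 2.46 − 0.545 = 1.915000.
After n steps the width is (b−a)/2^n; need (b−a)/2^n ≤ 1e-3.
So n ≥ log₂(1.915000/1e-3) = log₂(1915.0000) ≈ 10.9031.
Hence n = 11.

11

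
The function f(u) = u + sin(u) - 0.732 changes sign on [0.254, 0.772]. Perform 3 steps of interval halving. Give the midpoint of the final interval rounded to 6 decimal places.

0.351125

f(0.254000) = -0.226722, f(0.772000) = 0.737570 (opposite signs)
step 1: m = 0.513000, f(m) = 0.271793 > 0 → root in [0.254000, 0.513000]
step 2: m = 0.383500, f(m) = 0.025669 > 0 → root in [0.254000, 0.383500]
step 3: m = 0.318750, f(m) = -0.099870 < 0 → root in [0.318750, 0.383500]
Midpoint of [0.318750, 0.383500] = 0.351125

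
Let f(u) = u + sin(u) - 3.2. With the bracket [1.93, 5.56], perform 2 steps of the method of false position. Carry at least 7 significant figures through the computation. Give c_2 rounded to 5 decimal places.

2.68944

f(1.930000) = -0.333823, f(5.560000) = 1.698224
step 1: c = 2.526333, f(c) = -0.096496 < 0 → new bracket [2.526333, 5.560000]
step 2: c = 2.689444, f(c) = -0.073657 < 0 → new bracket [2.689444, 5.560000]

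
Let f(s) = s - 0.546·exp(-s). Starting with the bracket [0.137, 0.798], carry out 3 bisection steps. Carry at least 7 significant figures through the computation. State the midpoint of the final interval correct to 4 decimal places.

f(0.137000) = -0.339096, f(0.798000) = 0.552175 (opposite signs)
step 1: m = 0.467500, f(m) = 0.125395 > 0 → root in [0.137000, 0.467500]
step 2: m = 0.302250, f(m) = -0.101328 < 0 → root in [0.302250, 0.467500]
step 3: m = 0.384875, f(m) = 0.013303 > 0 → root in [0.302250, 0.384875]
Midpoint of [0.302250, 0.384875] = 0.343562

0.3436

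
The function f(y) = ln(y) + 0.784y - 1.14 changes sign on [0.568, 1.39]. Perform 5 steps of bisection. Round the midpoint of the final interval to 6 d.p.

1.223031

f(0.568000) = -1.260322, f(1.390000) = 0.279064 (opposite signs)
step 1: m = 0.979000, f(m) = -0.393688 < 0 → root in [0.979000, 1.390000]
step 2: m = 1.184500, f(m) = -0.042031 < 0 → root in [1.184500, 1.390000]
step 3: m = 1.287250, f(m) = 0.121712 > 0 → root in [1.184500, 1.287250]
step 4: m = 1.235875, f(m) = 0.040705 > 0 → root in [1.184500, 1.235875]
step 5: m = 1.210187, f(m) = -0.000438 < 0 → root in [1.210187, 1.235875]
Midpoint of [1.210187, 1.235875] = 1.223031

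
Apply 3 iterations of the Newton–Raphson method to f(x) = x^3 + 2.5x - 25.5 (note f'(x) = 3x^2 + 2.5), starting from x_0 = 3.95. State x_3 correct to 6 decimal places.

Newton update: x ← x − f(x)/f'(x).
x_0 = 3.950000: f = 46.004875, f' = 49.307500 → x_1 = 3.950000 - (46.004875)/(49.307500) = 3.016980
x_1 = 3.016980: f = 9.503515, f' = 29.806508 → x_2 = 3.016980 - (9.503515)/(29.806508) = 2.698140
x_2 = 2.698140: f = 0.887698, f' = 24.339877 → x_3 = 2.698140 - (0.887698)/(24.339877) = 2.661669

2.661669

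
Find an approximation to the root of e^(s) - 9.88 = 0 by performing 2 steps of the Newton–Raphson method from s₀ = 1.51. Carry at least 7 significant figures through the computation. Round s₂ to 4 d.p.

f'(s) = e^(s)
s_0 = 1.510000: f = -5.353269, f' = 4.526731 → s_1 = 1.510000 - (-5.353269)/(4.526731) = 2.692591
s_1 = 2.692591: f = 4.889889, f' = 14.769889 → s_2 = 2.692591 - (4.889889)/(14.769889) = 2.361519

2.3615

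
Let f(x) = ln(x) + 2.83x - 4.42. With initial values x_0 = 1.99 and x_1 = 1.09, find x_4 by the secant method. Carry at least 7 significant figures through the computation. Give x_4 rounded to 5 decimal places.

1.43437

f(x_0) = 1.899835, f(x_1) = -1.249122
x_2 = 1.090000 - (-1.249122)·(1.090000 - 1.990000)/(-1.249122 - (1.899835)) = 1.447010; f(x_2) = 0.044539
x_3 = 1.447010 - (0.044539)·(1.447010 - 1.090000)/(0.044539 - (-1.249122)) = 1.434719; f(x_3) = 0.001224
x_4 = 1.434719 - (0.001224)·(1.434719 - 1.447010)/(0.001224 - (0.044539)) = 1.434372; f(x_4) = -0.000001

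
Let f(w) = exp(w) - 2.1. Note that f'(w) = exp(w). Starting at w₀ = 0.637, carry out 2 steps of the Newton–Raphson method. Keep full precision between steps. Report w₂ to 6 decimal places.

w_0 = 0.637000: f = -0.209200, f' = 1.890800 → w_1 = 0.637000 - (-0.209200)/(1.890800) = 0.747641
w_1 = 0.747641: f = 0.012012, f' = 2.112012 → w_2 = 0.747641 - (0.012012)/(2.112012) = 0.741954

0.741954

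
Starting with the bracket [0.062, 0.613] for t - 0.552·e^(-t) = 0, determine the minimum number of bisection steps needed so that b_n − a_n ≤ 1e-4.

Initial width b − a = 0.613 − 0.062 = 0.551000.
After n steps the width is (b−a)/2^n; need (b−a)/2^n ≤ 1e-4.
So n ≥ log₂(0.551000/1e-4) = log₂(5510.0000) ≈ 12.4278.
Hence n = 13.

13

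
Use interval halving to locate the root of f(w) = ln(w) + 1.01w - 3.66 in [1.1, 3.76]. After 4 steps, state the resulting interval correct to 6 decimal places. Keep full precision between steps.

[2.596250, 2.762500]

f(1.100000) = -2.453690, f(3.760000) = 1.462019 (opposite signs)
step 1: m = 2.430000, f(m) = -0.317809 < 0 → root in [2.430000, 3.760000]
step 2: m = 3.095000, f(m) = 0.595738 > 0 → root in [2.430000, 3.095000]
step 3: m = 2.762500, f(m) = 0.146261 > 0 → root in [2.430000, 2.762500]
step 4: m = 2.596250, f(m) = -0.083719 < 0 → root in [2.596250, 2.762500]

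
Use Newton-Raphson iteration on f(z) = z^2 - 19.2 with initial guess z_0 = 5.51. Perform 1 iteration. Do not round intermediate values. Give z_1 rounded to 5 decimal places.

Newton update: z ← z − f(z)/f'(z).
f'(z) = 2z
z_0 = 5.510000: f = 11.160100, f' = 11.020000 → z_1 = 5.510000 - (11.160100)/(11.020000) = 4.497287

4.49729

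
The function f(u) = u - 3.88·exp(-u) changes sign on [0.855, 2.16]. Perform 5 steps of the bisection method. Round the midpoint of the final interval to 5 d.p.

f(0.855000) = -0.795099, f(2.160000) = 1.712539 (opposite signs)
step 1: m = 1.507500, f(m) = 0.648224 > 0 → root in [0.855000, 1.507500]
step 2: m = 1.181250, f(m) = -0.009502 < 0 → root in [1.181250, 1.507500]
step 3: m = 1.344375, f(m) = 0.332849 > 0 → root in [1.181250, 1.344375]
step 4: m = 1.262812, f(m) = 0.165326 > 0 → root in [1.181250, 1.262812]
step 5: m = 1.222031, f(m) = 0.078863 > 0 → root in [1.181250, 1.222031]
Midpoint of [1.181250, 1.222031] = 1.201641

1.20164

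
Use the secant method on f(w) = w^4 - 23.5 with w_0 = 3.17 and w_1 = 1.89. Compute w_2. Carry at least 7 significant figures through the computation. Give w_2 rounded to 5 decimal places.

Secant update: w_(k+1) = w_k − f(w_k)·(w_k − w_(k-1))/(f(w_k) − f(w_(k-1))).
f(w_0) = 77.480391, f(w_1) = -10.740102
w_2 = 1.890000 - (-10.740102)·(1.890000 - 3.170000)/(-10.740102 - (77.480391)) = 2.045829; f(w_2) = -5.982283

2.04583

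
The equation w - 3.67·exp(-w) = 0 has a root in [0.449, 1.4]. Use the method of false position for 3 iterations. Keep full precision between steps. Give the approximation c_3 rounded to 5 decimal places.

f(0.449000) = -1.893437, f(1.400000) = 0.494989
step 1: c = 1.202910, f(c) = 0.100739 > 0 → new bracket [0.449000, 1.202910]
step 2: c = 1.164825, f(c) = 0.019868 > 0 → new bracket [0.449000, 1.164825]
step 3: c = 1.157392, f(c) = 0.003892 > 0 → new bracket [0.449000, 1.157392]

1.15739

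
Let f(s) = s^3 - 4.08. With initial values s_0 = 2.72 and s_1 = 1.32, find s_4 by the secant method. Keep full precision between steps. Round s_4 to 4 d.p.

f(s_0) = 16.043648, f(s_1) = -1.780032
s_2 = 1.320000 - (-1.780032)·(1.320000 - 2.720000)/(-1.780032 - (16.043648)) = 1.459817; f(s_2) = -0.969037
s_3 = 1.459817 - (-0.969037)·(1.459817 - 1.320000)/(-0.969037 - (-1.780032)) = 1.626880; f(s_3) = 0.225924
s_4 = 1.626880 - (0.225924)·(1.626880 - 1.459817)/(0.225924 - (-0.969037)) = 1.595294; f(s_4) = -0.020035

1.5953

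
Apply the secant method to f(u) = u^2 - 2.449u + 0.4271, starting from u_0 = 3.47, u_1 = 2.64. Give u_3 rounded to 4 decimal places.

f(u_0) = 3.969970, f(u_1) = 0.931340
u_2 = 2.640000 - (0.931340)·(2.640000 - 3.470000)/(0.931340 - (3.969970)) = 2.385605; f(u_2) = 0.275865
u_3 = 2.385605 - (0.275865)·(2.385605 - 2.640000)/(0.275865 - (0.931340)) = 2.278540; f(u_3) = 0.038700

2.2785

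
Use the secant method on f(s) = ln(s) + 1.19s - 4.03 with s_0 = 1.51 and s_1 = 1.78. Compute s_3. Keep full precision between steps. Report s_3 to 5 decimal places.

2.58453

f(s_0) = -1.820990, f(s_1) = -1.335187
s_2 = 1.780000 - (-1.335187)·(1.780000 - 1.510000)/(-1.335187 - (-1.820990)) = 2.522070; f(s_2) = -0.103657
s_3 = 2.522070 - (-0.103657)·(2.522070 - 1.780000)/(-0.103657 - (-1.335187)) = 2.584529; f(s_3) = -0.004867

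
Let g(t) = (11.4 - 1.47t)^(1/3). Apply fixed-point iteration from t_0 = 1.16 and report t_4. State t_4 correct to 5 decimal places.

t_1 = g(1.160000) = 2.132290
t_2 = g(2.132290) = 2.021887
t_3 = g(2.021887) = 2.035035
t_4 = g(2.035035) = 2.033478

2.03348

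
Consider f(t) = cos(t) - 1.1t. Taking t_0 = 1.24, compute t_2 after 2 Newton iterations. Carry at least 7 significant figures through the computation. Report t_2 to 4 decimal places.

f'(t) = -sin(t) - 1.1
t_0 = 1.240000: f = -1.039204, f' = -2.045784 → t_1 = 1.240000 - (-1.039204)/(-2.045784) = 0.732027
t_1 = 0.732027: f = -0.061408, f' = -1.768378 → t_2 = 0.732027 - (-0.061408)/(-1.768378) = 0.697301

0.6973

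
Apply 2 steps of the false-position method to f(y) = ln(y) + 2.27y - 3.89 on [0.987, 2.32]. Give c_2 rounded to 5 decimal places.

1.52866

False-position update: c = (a·f(b) − b·f(a))/(f(b) − f(a)); replace the endpoint whose sign matches f(c).
f(0.987000) = -1.662595, f(2.320000) = 2.217967
step 1: c = 1.558113, f(c) = 0.090392 > 0 → new bracket [0.987000, 1.558113]
step 2: c = 1.528664, f(c) = 0.004461 > 0 → new bracket [0.987000, 1.528664]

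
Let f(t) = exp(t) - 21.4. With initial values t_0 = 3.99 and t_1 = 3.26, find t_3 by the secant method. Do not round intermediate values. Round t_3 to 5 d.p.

3.07048

Secant update: t_(k+1) = t_k − f(t_k)·(t_k − t_(k-1))/(f(t_k) − f(t_(k-1))).
f(t_0) = 32.654889, f(t_1) = 4.649537
t_2 = 3.260000 - (4.649537)·(3.260000 - 3.990000)/(4.649537 - (32.654889)) = 3.138803; f(t_2) = 1.676230
t_3 = 3.138803 - (1.676230)·(3.138803 - 3.260000)/(1.676230 - (4.649537)) = 3.070477; f(t_3) = 0.152184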